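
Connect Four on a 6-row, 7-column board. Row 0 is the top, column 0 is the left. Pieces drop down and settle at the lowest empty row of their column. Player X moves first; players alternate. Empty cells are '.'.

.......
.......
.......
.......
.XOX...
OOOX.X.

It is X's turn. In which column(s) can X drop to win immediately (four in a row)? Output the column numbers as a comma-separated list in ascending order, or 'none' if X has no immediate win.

Answer: none

Derivation:
col 0: drop X → no win
col 1: drop X → no win
col 2: drop X → no win
col 3: drop X → no win
col 4: drop X → no win
col 5: drop X → no win
col 6: drop X → no win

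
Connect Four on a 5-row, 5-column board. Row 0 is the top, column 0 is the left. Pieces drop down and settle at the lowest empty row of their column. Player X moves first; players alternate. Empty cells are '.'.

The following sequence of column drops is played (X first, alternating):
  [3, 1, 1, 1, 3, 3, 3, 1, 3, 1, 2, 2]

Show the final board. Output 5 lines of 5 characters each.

Answer: .O.X.
.O.X.
.O.O.
.XOX.
.OXX.

Derivation:
Move 1: X drops in col 3, lands at row 4
Move 2: O drops in col 1, lands at row 4
Move 3: X drops in col 1, lands at row 3
Move 4: O drops in col 1, lands at row 2
Move 5: X drops in col 3, lands at row 3
Move 6: O drops in col 3, lands at row 2
Move 7: X drops in col 3, lands at row 1
Move 8: O drops in col 1, lands at row 1
Move 9: X drops in col 3, lands at row 0
Move 10: O drops in col 1, lands at row 0
Move 11: X drops in col 2, lands at row 4
Move 12: O drops in col 2, lands at row 3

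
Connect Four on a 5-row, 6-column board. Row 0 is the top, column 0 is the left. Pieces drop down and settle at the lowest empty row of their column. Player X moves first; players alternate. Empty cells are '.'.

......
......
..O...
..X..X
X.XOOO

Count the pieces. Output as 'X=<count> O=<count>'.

X=4 O=4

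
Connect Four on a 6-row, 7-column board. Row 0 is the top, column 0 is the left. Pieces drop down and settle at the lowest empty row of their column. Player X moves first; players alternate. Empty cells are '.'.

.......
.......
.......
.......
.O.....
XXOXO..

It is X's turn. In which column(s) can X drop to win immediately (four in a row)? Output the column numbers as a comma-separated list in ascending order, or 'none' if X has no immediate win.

Answer: none

Derivation:
col 0: drop X → no win
col 1: drop X → no win
col 2: drop X → no win
col 3: drop X → no win
col 4: drop X → no win
col 5: drop X → no win
col 6: drop X → no win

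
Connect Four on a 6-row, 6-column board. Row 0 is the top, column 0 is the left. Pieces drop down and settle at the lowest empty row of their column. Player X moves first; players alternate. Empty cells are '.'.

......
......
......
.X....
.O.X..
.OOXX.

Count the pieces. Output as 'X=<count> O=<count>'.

X=4 O=3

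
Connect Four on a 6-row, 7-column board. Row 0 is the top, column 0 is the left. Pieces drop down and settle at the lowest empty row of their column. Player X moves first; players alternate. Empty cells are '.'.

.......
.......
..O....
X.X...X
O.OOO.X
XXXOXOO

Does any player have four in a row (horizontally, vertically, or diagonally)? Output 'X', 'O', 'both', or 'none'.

none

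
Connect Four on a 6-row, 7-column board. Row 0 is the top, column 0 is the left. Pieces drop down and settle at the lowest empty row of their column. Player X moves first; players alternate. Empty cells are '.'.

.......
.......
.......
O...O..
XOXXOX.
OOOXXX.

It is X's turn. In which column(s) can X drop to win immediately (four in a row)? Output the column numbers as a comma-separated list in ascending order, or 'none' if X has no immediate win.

col 0: drop X → no win
col 1: drop X → no win
col 2: drop X → no win
col 3: drop X → no win
col 4: drop X → no win
col 5: drop X → no win
col 6: drop X → WIN!

Answer: 6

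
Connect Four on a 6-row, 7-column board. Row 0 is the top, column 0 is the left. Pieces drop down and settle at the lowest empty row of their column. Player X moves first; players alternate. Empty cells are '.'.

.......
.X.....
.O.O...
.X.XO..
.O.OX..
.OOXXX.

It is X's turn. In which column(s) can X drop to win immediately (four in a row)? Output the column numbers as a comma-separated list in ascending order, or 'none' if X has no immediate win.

col 0: drop X → no win
col 1: drop X → no win
col 2: drop X → no win
col 3: drop X → no win
col 4: drop X → no win
col 5: drop X → no win
col 6: drop X → WIN!

Answer: 6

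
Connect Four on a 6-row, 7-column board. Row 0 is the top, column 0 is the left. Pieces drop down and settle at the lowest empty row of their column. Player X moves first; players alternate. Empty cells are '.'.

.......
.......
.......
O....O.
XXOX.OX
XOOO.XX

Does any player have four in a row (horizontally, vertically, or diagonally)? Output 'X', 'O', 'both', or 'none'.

none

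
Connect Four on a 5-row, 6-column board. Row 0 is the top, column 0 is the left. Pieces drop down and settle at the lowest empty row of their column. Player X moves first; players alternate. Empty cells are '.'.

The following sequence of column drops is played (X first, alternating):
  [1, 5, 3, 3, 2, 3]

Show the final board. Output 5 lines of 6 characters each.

Move 1: X drops in col 1, lands at row 4
Move 2: O drops in col 5, lands at row 4
Move 3: X drops in col 3, lands at row 4
Move 4: O drops in col 3, lands at row 3
Move 5: X drops in col 2, lands at row 4
Move 6: O drops in col 3, lands at row 2

Answer: ......
......
...O..
...O..
.XXX.O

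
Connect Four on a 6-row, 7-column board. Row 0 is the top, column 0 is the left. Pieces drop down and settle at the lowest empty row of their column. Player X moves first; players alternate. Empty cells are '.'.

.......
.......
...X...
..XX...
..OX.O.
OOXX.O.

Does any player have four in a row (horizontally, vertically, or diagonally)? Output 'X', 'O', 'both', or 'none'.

X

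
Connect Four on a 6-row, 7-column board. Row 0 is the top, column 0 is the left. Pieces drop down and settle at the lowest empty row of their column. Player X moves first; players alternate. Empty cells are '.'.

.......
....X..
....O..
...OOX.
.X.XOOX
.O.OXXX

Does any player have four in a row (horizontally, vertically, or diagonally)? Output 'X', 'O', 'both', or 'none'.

none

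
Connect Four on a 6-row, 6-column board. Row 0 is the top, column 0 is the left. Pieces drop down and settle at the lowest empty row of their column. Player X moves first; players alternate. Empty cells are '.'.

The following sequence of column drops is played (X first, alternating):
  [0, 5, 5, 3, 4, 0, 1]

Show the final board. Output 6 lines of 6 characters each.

Move 1: X drops in col 0, lands at row 5
Move 2: O drops in col 5, lands at row 5
Move 3: X drops in col 5, lands at row 4
Move 4: O drops in col 3, lands at row 5
Move 5: X drops in col 4, lands at row 5
Move 6: O drops in col 0, lands at row 4
Move 7: X drops in col 1, lands at row 5

Answer: ......
......
......
......
O....X
XX.OXO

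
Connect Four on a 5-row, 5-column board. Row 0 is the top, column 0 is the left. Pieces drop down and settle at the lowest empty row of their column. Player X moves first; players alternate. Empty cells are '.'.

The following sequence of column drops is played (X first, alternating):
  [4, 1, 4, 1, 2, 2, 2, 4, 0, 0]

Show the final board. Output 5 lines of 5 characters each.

Answer: .....
.....
..X.O
OOO.X
XOX.X

Derivation:
Move 1: X drops in col 4, lands at row 4
Move 2: O drops in col 1, lands at row 4
Move 3: X drops in col 4, lands at row 3
Move 4: O drops in col 1, lands at row 3
Move 5: X drops in col 2, lands at row 4
Move 6: O drops in col 2, lands at row 3
Move 7: X drops in col 2, lands at row 2
Move 8: O drops in col 4, lands at row 2
Move 9: X drops in col 0, lands at row 4
Move 10: O drops in col 0, lands at row 3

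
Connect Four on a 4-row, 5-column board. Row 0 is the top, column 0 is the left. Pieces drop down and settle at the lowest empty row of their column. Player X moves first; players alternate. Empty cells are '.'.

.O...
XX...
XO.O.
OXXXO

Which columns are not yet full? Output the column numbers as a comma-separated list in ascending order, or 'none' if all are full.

Answer: 0,2,3,4

Derivation:
col 0: top cell = '.' → open
col 1: top cell = 'O' → FULL
col 2: top cell = '.' → open
col 3: top cell = '.' → open
col 4: top cell = '.' → open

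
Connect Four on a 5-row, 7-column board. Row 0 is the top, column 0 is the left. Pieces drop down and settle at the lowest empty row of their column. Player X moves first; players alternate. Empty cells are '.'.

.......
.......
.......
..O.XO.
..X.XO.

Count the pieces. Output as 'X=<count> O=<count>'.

X=3 O=3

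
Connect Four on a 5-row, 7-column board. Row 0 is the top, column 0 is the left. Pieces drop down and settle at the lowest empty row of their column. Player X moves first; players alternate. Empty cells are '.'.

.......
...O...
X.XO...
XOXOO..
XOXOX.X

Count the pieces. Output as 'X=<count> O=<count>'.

X=8 O=7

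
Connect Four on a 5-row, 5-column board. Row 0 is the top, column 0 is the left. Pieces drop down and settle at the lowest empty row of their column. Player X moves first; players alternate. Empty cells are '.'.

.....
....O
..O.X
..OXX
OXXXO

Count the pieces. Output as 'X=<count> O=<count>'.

X=6 O=5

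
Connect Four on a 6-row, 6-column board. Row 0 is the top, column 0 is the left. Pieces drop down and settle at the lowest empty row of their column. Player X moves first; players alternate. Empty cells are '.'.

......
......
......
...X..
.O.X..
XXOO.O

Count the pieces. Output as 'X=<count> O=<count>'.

X=4 O=4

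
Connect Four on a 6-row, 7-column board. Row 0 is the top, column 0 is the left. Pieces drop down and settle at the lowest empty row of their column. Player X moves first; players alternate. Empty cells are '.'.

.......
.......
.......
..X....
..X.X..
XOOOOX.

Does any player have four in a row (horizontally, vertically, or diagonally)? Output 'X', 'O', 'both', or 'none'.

O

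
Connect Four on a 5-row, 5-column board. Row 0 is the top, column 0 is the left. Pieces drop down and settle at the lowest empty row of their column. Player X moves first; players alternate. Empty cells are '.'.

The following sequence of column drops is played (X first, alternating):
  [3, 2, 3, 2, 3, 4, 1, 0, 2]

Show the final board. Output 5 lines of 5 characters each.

Move 1: X drops in col 3, lands at row 4
Move 2: O drops in col 2, lands at row 4
Move 3: X drops in col 3, lands at row 3
Move 4: O drops in col 2, lands at row 3
Move 5: X drops in col 3, lands at row 2
Move 6: O drops in col 4, lands at row 4
Move 7: X drops in col 1, lands at row 4
Move 8: O drops in col 0, lands at row 4
Move 9: X drops in col 2, lands at row 2

Answer: .....
.....
..XX.
..OX.
OXOXO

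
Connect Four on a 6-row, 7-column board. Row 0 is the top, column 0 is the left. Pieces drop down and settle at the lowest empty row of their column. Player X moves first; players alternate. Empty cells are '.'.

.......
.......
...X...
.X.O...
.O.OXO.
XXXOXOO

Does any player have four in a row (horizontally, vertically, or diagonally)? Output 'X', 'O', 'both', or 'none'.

none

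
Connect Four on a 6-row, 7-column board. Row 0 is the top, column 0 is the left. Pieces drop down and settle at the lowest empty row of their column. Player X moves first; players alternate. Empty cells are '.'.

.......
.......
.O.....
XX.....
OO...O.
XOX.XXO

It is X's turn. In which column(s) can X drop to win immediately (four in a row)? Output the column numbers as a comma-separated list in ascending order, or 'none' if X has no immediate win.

Answer: 3

Derivation:
col 0: drop X → no win
col 1: drop X → no win
col 2: drop X → no win
col 3: drop X → WIN!
col 4: drop X → no win
col 5: drop X → no win
col 6: drop X → no win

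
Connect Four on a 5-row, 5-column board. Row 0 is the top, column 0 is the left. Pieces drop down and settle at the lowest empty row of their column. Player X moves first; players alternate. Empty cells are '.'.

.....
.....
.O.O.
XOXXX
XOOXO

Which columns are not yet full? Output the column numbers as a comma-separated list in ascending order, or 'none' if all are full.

col 0: top cell = '.' → open
col 1: top cell = '.' → open
col 2: top cell = '.' → open
col 3: top cell = '.' → open
col 4: top cell = '.' → open

Answer: 0,1,2,3,4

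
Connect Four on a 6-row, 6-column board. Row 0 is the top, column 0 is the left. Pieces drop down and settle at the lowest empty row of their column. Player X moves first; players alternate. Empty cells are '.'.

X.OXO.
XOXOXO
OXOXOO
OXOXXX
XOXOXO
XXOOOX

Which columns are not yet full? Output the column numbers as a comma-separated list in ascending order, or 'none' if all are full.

Answer: 1,5

Derivation:
col 0: top cell = 'X' → FULL
col 1: top cell = '.' → open
col 2: top cell = 'O' → FULL
col 3: top cell = 'X' → FULL
col 4: top cell = 'O' → FULL
col 5: top cell = '.' → open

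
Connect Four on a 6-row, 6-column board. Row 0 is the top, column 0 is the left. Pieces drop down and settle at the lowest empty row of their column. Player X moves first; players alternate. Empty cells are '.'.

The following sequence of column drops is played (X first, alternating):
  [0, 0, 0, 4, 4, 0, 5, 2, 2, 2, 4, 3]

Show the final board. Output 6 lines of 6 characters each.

Answer: ......
......
O.....
X.O.X.
O.X.X.
X.OOOX

Derivation:
Move 1: X drops in col 0, lands at row 5
Move 2: O drops in col 0, lands at row 4
Move 3: X drops in col 0, lands at row 3
Move 4: O drops in col 4, lands at row 5
Move 5: X drops in col 4, lands at row 4
Move 6: O drops in col 0, lands at row 2
Move 7: X drops in col 5, lands at row 5
Move 8: O drops in col 2, lands at row 5
Move 9: X drops in col 2, lands at row 4
Move 10: O drops in col 2, lands at row 3
Move 11: X drops in col 4, lands at row 3
Move 12: O drops in col 3, lands at row 5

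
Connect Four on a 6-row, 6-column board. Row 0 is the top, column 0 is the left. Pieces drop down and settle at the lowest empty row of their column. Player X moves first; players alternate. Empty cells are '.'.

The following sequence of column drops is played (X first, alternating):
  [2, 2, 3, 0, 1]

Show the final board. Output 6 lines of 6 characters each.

Answer: ......
......
......
......
..O...
OXXX..

Derivation:
Move 1: X drops in col 2, lands at row 5
Move 2: O drops in col 2, lands at row 4
Move 3: X drops in col 3, lands at row 5
Move 4: O drops in col 0, lands at row 5
Move 5: X drops in col 1, lands at row 5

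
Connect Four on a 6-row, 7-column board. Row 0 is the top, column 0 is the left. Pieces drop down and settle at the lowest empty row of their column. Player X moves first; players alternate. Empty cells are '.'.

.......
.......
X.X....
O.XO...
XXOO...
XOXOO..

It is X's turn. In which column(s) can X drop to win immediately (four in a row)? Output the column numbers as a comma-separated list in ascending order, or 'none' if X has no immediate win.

Answer: 3

Derivation:
col 0: drop X → no win
col 1: drop X → no win
col 2: drop X → no win
col 3: drop X → WIN!
col 4: drop X → no win
col 5: drop X → no win
col 6: drop X → no win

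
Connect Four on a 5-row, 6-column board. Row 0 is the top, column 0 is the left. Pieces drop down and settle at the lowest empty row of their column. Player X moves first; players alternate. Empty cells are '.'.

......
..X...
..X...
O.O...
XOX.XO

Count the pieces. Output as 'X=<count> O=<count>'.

X=5 O=4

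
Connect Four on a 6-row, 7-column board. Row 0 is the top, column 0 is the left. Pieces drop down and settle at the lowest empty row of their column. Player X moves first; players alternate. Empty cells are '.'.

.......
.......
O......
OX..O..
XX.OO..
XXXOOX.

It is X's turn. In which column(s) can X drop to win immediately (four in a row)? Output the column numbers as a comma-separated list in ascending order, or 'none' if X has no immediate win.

Answer: 1

Derivation:
col 0: drop X → no win
col 1: drop X → WIN!
col 2: drop X → no win
col 3: drop X → no win
col 4: drop X → no win
col 5: drop X → no win
col 6: drop X → no win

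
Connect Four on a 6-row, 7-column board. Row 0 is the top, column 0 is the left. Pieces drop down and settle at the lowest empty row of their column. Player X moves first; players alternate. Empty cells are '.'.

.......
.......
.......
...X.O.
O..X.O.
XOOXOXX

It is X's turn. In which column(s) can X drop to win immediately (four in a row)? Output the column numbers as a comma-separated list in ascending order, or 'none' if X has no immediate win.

col 0: drop X → no win
col 1: drop X → no win
col 2: drop X → no win
col 3: drop X → WIN!
col 4: drop X → no win
col 5: drop X → no win
col 6: drop X → no win

Answer: 3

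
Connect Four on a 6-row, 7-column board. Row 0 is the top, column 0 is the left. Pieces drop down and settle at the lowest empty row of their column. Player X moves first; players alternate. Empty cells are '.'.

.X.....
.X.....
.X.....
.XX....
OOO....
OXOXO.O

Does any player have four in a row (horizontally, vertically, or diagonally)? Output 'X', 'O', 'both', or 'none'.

X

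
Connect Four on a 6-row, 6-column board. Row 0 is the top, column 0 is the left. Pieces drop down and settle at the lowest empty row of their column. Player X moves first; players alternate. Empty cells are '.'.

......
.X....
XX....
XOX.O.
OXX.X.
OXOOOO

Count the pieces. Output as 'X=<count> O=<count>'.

X=9 O=8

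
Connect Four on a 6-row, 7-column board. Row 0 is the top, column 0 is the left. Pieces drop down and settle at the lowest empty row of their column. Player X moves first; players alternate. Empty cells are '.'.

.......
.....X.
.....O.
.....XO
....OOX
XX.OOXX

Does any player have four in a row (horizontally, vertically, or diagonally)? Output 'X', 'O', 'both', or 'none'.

none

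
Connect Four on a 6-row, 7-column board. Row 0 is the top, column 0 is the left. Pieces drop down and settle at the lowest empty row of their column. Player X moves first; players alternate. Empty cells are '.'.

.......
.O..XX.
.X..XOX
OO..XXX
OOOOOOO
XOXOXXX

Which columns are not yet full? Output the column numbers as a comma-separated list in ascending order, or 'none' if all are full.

Answer: 0,1,2,3,4,5,6

Derivation:
col 0: top cell = '.' → open
col 1: top cell = '.' → open
col 2: top cell = '.' → open
col 3: top cell = '.' → open
col 4: top cell = '.' → open
col 5: top cell = '.' → open
col 6: top cell = '.' → open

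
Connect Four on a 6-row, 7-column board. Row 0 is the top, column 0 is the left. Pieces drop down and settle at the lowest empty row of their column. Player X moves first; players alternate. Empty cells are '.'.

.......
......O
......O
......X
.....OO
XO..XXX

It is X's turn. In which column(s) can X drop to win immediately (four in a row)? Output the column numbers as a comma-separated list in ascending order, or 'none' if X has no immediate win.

col 0: drop X → no win
col 1: drop X → no win
col 2: drop X → no win
col 3: drop X → WIN!
col 4: drop X → no win
col 5: drop X → no win
col 6: drop X → no win

Answer: 3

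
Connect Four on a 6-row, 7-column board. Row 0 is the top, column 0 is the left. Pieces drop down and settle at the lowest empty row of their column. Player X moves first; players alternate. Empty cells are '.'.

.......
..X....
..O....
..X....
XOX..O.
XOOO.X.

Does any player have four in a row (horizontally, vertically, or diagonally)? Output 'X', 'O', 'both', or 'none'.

none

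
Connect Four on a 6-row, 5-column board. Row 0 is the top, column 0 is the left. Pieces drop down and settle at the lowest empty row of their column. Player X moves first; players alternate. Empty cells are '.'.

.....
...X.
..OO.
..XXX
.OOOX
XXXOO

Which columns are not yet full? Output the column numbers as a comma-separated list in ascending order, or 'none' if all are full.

col 0: top cell = '.' → open
col 1: top cell = '.' → open
col 2: top cell = '.' → open
col 3: top cell = '.' → open
col 4: top cell = '.' → open

Answer: 0,1,2,3,4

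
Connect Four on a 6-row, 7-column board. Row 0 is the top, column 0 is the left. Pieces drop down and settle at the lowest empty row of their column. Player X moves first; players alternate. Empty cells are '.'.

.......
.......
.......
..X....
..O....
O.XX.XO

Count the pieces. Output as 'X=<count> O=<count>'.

X=4 O=3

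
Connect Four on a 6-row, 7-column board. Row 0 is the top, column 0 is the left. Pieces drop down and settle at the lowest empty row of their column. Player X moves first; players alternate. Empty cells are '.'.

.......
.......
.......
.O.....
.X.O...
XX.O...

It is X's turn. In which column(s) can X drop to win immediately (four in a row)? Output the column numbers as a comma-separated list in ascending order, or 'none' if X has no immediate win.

col 0: drop X → no win
col 1: drop X → no win
col 2: drop X → no win
col 3: drop X → no win
col 4: drop X → no win
col 5: drop X → no win
col 6: drop X → no win

Answer: none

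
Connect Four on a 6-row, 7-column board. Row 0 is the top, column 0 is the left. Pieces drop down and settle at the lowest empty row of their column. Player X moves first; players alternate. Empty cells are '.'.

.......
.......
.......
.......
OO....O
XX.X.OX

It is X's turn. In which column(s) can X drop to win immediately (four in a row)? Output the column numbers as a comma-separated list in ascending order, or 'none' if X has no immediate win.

col 0: drop X → no win
col 1: drop X → no win
col 2: drop X → WIN!
col 3: drop X → no win
col 4: drop X → no win
col 5: drop X → no win
col 6: drop X → no win

Answer: 2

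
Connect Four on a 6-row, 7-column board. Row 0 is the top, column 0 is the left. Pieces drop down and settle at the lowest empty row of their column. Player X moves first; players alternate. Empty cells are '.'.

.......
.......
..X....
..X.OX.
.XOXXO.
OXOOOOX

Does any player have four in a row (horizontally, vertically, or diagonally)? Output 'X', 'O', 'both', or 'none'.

O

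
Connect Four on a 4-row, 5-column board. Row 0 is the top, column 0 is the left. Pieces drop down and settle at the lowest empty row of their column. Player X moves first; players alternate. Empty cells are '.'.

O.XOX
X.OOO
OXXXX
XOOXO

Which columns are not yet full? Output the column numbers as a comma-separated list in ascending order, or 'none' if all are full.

col 0: top cell = 'O' → FULL
col 1: top cell = '.' → open
col 2: top cell = 'X' → FULL
col 3: top cell = 'O' → FULL
col 4: top cell = 'X' → FULL

Answer: 1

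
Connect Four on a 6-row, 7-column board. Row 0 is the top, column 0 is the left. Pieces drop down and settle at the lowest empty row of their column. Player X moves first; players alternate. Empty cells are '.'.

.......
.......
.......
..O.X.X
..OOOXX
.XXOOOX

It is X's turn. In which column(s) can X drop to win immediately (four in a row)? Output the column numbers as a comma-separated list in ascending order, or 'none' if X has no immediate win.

col 0: drop X → no win
col 1: drop X → no win
col 2: drop X → no win
col 3: drop X → no win
col 4: drop X → no win
col 5: drop X → no win
col 6: drop X → WIN!

Answer: 6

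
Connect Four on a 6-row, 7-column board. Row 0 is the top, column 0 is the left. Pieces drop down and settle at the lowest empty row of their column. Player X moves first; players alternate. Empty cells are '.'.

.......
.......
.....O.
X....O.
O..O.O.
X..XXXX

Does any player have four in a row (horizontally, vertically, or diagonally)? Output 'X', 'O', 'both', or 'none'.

X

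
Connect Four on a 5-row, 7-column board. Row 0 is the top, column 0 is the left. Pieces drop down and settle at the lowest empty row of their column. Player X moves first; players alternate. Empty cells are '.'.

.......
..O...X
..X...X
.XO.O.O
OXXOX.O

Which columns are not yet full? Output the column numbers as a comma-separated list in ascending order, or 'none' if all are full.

col 0: top cell = '.' → open
col 1: top cell = '.' → open
col 2: top cell = '.' → open
col 3: top cell = '.' → open
col 4: top cell = '.' → open
col 5: top cell = '.' → open
col 6: top cell = '.' → open

Answer: 0,1,2,3,4,5,6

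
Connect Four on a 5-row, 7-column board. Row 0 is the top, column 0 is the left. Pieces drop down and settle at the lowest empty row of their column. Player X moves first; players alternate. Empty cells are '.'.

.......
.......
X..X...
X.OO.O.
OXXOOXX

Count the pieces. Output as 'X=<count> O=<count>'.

X=7 O=6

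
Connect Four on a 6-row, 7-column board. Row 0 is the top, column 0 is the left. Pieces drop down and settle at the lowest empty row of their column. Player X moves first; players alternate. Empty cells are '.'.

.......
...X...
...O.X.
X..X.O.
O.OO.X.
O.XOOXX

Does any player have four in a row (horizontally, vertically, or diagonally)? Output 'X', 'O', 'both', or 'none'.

none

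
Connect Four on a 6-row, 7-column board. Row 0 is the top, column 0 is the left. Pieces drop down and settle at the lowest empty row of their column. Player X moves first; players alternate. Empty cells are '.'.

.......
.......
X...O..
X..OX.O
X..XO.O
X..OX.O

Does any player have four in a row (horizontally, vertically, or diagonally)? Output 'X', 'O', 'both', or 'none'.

X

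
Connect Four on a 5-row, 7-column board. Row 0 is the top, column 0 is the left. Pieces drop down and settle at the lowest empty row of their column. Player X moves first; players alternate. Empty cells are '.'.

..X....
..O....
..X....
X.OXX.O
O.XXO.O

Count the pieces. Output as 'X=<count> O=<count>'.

X=7 O=6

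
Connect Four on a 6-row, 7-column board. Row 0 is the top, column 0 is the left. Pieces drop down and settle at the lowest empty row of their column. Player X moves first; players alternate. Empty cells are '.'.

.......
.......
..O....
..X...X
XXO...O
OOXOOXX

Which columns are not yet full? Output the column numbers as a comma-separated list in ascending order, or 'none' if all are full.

Answer: 0,1,2,3,4,5,6

Derivation:
col 0: top cell = '.' → open
col 1: top cell = '.' → open
col 2: top cell = '.' → open
col 3: top cell = '.' → open
col 4: top cell = '.' → open
col 5: top cell = '.' → open
col 6: top cell = '.' → open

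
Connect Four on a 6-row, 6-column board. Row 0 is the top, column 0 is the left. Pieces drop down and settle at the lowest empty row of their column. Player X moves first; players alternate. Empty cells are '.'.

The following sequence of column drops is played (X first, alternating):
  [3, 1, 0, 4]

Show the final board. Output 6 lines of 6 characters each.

Move 1: X drops in col 3, lands at row 5
Move 2: O drops in col 1, lands at row 5
Move 3: X drops in col 0, lands at row 5
Move 4: O drops in col 4, lands at row 5

Answer: ......
......
......
......
......
XO.XO.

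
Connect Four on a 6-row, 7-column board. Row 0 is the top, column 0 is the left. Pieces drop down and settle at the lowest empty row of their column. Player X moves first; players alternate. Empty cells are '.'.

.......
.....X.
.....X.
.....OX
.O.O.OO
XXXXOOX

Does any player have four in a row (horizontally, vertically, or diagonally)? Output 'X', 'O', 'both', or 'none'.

X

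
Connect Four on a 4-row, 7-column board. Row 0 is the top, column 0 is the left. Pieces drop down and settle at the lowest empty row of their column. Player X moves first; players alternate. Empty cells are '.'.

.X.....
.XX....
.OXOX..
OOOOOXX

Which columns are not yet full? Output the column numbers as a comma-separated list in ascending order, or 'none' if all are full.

col 0: top cell = '.' → open
col 1: top cell = 'X' → FULL
col 2: top cell = '.' → open
col 3: top cell = '.' → open
col 4: top cell = '.' → open
col 5: top cell = '.' → open
col 6: top cell = '.' → open

Answer: 0,2,3,4,5,6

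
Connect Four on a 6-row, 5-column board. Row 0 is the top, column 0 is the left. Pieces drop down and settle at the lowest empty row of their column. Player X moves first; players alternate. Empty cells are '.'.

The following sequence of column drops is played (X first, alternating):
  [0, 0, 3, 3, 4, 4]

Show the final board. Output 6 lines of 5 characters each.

Move 1: X drops in col 0, lands at row 5
Move 2: O drops in col 0, lands at row 4
Move 3: X drops in col 3, lands at row 5
Move 4: O drops in col 3, lands at row 4
Move 5: X drops in col 4, lands at row 5
Move 6: O drops in col 4, lands at row 4

Answer: .....
.....
.....
.....
O..OO
X..XX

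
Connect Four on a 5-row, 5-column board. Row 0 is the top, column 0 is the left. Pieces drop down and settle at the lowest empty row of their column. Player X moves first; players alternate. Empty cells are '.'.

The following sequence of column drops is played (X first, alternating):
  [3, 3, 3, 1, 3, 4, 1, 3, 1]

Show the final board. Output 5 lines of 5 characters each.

Move 1: X drops in col 3, lands at row 4
Move 2: O drops in col 3, lands at row 3
Move 3: X drops in col 3, lands at row 2
Move 4: O drops in col 1, lands at row 4
Move 5: X drops in col 3, lands at row 1
Move 6: O drops in col 4, lands at row 4
Move 7: X drops in col 1, lands at row 3
Move 8: O drops in col 3, lands at row 0
Move 9: X drops in col 1, lands at row 2

Answer: ...O.
...X.
.X.X.
.X.O.
.O.XO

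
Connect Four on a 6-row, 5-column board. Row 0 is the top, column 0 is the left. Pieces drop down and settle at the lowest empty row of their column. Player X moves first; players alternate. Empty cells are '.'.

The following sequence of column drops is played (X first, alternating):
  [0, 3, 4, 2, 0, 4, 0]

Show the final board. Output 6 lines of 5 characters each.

Answer: .....
.....
.....
X....
X...O
X.OOX

Derivation:
Move 1: X drops in col 0, lands at row 5
Move 2: O drops in col 3, lands at row 5
Move 3: X drops in col 4, lands at row 5
Move 4: O drops in col 2, lands at row 5
Move 5: X drops in col 0, lands at row 4
Move 6: O drops in col 4, lands at row 4
Move 7: X drops in col 0, lands at row 3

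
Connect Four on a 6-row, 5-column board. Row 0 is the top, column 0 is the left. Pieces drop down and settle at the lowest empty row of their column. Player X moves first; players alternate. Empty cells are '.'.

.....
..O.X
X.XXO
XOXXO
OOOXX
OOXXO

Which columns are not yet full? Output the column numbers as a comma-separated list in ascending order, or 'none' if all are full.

col 0: top cell = '.' → open
col 1: top cell = '.' → open
col 2: top cell = '.' → open
col 3: top cell = '.' → open
col 4: top cell = '.' → open

Answer: 0,1,2,3,4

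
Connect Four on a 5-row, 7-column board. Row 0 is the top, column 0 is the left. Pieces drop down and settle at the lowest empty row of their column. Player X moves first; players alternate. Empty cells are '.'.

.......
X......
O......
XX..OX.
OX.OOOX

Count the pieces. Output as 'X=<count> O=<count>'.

X=6 O=6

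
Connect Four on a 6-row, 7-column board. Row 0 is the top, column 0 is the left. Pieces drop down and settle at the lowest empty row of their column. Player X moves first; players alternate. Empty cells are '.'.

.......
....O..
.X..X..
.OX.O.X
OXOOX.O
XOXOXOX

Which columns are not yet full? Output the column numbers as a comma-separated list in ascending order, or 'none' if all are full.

Answer: 0,1,2,3,4,5,6

Derivation:
col 0: top cell = '.' → open
col 1: top cell = '.' → open
col 2: top cell = '.' → open
col 3: top cell = '.' → open
col 4: top cell = '.' → open
col 5: top cell = '.' → open
col 6: top cell = '.' → open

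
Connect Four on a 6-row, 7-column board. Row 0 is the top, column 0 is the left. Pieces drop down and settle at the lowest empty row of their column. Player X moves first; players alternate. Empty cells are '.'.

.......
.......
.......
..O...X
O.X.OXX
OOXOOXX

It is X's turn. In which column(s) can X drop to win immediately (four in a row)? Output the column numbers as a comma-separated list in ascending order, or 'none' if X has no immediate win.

col 0: drop X → no win
col 1: drop X → no win
col 2: drop X → no win
col 3: drop X → no win
col 4: drop X → no win
col 5: drop X → no win
col 6: drop X → WIN!

Answer: 6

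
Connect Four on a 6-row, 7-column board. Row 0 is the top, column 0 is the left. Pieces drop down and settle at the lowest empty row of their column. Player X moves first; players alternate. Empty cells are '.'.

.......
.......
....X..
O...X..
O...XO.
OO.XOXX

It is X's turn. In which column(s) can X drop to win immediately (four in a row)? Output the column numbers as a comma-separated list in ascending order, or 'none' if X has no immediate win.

col 0: drop X → no win
col 1: drop X → no win
col 2: drop X → no win
col 3: drop X → no win
col 4: drop X → WIN!
col 5: drop X → no win
col 6: drop X → no win

Answer: 4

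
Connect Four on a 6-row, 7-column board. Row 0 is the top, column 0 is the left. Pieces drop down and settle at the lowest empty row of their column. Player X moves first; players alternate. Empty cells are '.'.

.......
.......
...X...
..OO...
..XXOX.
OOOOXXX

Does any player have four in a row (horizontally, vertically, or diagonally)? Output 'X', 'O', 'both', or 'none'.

O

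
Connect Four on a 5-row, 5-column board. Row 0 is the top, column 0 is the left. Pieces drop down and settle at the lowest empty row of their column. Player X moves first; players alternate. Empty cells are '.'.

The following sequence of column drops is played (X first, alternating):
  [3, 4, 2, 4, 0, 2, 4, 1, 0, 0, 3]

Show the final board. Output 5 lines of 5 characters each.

Answer: .....
.....
O...X
X.OXO
XOXXO

Derivation:
Move 1: X drops in col 3, lands at row 4
Move 2: O drops in col 4, lands at row 4
Move 3: X drops in col 2, lands at row 4
Move 4: O drops in col 4, lands at row 3
Move 5: X drops in col 0, lands at row 4
Move 6: O drops in col 2, lands at row 3
Move 7: X drops in col 4, lands at row 2
Move 8: O drops in col 1, lands at row 4
Move 9: X drops in col 0, lands at row 3
Move 10: O drops in col 0, lands at row 2
Move 11: X drops in col 3, lands at row 3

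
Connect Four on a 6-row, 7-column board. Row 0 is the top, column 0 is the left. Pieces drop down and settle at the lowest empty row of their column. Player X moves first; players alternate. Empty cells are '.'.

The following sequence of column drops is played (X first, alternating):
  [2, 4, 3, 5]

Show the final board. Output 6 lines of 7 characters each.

Answer: .......
.......
.......
.......
.......
..XXOO.

Derivation:
Move 1: X drops in col 2, lands at row 5
Move 2: O drops in col 4, lands at row 5
Move 3: X drops in col 3, lands at row 5
Move 4: O drops in col 5, lands at row 5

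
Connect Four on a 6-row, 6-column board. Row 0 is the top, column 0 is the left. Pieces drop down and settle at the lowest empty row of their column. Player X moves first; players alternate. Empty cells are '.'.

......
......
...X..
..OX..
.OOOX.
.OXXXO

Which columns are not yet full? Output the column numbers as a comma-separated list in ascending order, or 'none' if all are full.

col 0: top cell = '.' → open
col 1: top cell = '.' → open
col 2: top cell = '.' → open
col 3: top cell = '.' → open
col 4: top cell = '.' → open
col 5: top cell = '.' → open

Answer: 0,1,2,3,4,5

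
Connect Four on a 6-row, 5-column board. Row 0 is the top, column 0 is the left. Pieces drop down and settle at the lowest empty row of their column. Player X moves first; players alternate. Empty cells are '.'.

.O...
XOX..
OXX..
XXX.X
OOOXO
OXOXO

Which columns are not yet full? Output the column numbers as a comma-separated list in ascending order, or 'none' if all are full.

Answer: 0,2,3,4

Derivation:
col 0: top cell = '.' → open
col 1: top cell = 'O' → FULL
col 2: top cell = '.' → open
col 3: top cell = '.' → open
col 4: top cell = '.' → open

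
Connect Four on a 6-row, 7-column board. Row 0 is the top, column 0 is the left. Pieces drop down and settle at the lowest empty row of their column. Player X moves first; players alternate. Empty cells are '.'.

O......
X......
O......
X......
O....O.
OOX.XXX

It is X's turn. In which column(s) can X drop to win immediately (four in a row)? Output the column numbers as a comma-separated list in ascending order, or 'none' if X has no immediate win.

Answer: 3

Derivation:
col 1: drop X → no win
col 2: drop X → no win
col 3: drop X → WIN!
col 4: drop X → no win
col 5: drop X → no win
col 6: drop X → no win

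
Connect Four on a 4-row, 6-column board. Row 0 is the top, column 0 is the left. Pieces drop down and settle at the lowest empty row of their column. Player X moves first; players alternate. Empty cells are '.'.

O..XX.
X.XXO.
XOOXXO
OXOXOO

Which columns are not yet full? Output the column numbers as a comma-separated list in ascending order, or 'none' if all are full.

col 0: top cell = 'O' → FULL
col 1: top cell = '.' → open
col 2: top cell = '.' → open
col 3: top cell = 'X' → FULL
col 4: top cell = 'X' → FULL
col 5: top cell = '.' → open

Answer: 1,2,5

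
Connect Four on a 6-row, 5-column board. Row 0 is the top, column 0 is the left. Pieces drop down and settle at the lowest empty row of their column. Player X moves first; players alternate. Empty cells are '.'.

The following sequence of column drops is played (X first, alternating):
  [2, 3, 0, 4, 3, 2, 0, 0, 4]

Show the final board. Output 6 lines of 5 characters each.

Move 1: X drops in col 2, lands at row 5
Move 2: O drops in col 3, lands at row 5
Move 3: X drops in col 0, lands at row 5
Move 4: O drops in col 4, lands at row 5
Move 5: X drops in col 3, lands at row 4
Move 6: O drops in col 2, lands at row 4
Move 7: X drops in col 0, lands at row 4
Move 8: O drops in col 0, lands at row 3
Move 9: X drops in col 4, lands at row 4

Answer: .....
.....
.....
O....
X.OXX
X.XOO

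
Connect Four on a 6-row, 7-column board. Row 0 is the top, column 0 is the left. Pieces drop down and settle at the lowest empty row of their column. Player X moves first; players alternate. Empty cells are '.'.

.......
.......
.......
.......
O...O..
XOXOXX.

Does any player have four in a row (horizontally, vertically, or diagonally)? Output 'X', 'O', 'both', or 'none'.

none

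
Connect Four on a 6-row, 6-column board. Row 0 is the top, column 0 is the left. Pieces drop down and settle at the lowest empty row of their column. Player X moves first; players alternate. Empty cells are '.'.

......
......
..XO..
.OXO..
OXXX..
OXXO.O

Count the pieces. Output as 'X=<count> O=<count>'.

X=7 O=7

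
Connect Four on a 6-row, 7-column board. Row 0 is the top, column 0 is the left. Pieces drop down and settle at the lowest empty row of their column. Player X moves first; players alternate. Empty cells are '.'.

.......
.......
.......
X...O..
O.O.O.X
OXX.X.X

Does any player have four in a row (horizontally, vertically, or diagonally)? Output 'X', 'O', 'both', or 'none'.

none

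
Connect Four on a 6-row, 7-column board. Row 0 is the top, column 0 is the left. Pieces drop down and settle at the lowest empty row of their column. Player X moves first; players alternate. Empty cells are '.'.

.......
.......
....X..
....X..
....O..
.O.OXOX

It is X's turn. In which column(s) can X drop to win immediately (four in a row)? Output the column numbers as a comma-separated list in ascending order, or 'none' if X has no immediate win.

Answer: none

Derivation:
col 0: drop X → no win
col 1: drop X → no win
col 2: drop X → no win
col 3: drop X → no win
col 4: drop X → no win
col 5: drop X → no win
col 6: drop X → no win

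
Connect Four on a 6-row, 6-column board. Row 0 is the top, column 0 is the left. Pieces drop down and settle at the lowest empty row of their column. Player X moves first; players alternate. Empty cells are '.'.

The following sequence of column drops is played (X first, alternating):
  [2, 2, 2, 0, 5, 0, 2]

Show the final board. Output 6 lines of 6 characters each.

Move 1: X drops in col 2, lands at row 5
Move 2: O drops in col 2, lands at row 4
Move 3: X drops in col 2, lands at row 3
Move 4: O drops in col 0, lands at row 5
Move 5: X drops in col 5, lands at row 5
Move 6: O drops in col 0, lands at row 4
Move 7: X drops in col 2, lands at row 2

Answer: ......
......
..X...
..X...
O.O...
O.X..X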